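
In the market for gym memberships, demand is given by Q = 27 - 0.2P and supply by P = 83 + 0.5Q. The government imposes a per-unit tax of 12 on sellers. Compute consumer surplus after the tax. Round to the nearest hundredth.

132.23

Rewriting demand in inverse form: P = 135 - 5Q.
Without the tax, 135 - 5Q = 83 + 0.5Q so Q* = 9.4545 and P* = 87.7273.
A tax on sellers shifts supply up by 12: 135 - 5Q = 83 + 0.5Q + 12, so Q_t = 7.2727. Buyers pay P_b = 98.6364; sellers receive P_s = P_b - 12 = 86.6364.
Consumer surplus is the triangle under demand above P_b: (1/2)(7.2727)(135 - 98.6364) = 132.2314.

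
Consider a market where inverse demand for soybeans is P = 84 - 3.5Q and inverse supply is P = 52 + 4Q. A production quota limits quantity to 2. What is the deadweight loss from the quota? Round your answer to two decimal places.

Unrestricted equilibrium: Q* = (84 - 52)/(3.5 + 4) = 4.2667.
At Q = 2 the demand price is 84 - 3.5(2) = 77 and the supply price is 52 + 4(2) = 60.
DWL = (1/2)(gap between curves at 2) x (Q* - 2) = (1/2)(17)(2.2667) = 19.2667.

19.27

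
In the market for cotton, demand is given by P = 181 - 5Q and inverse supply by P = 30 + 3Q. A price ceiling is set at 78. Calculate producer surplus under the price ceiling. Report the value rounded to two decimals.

384.00

Without the control, 181 - 5Q = 30 + 3Q so Q* = 18.875 and P* = 86.625.
At P = 78, sellers supply (78 - 30)/3 = 16 while buyers want more, so the quantity traded is 16 at price 78.
PS is the triangle above supply below 78: (1/2)(16)(78 - 30) = 384.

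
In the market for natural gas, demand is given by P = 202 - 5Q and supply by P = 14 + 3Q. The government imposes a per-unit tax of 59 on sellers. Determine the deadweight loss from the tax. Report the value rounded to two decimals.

Without the tax, 202 - 5Q = 14 + 3Q so Q* = 23.5 and P* = 84.5.
A tax on sellers shifts supply up by 59: 202 - 5Q = 14 + 3Q + 59, so Q_t = 16.125. Buyers pay P_b = 121.375; sellers receive P_s = P_b - 59 = 62.375.
The welfare triangle lost has base Q* - Q_t = 7.375 and height t = 59, so DWL = (1/2)(7.375)(59) = 217.5625.

217.56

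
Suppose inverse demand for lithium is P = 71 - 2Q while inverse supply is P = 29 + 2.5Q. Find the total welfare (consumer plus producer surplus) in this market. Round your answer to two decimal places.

Equilibrium: 71 - 2Q = 29 + 2.5Q, so Q* = 9.3333 and P* = 52.3333.
Total surplus is the full triangle between the curves from 0 to Q*: (1/2)(9.3333)(71 - 29) = 196.

196.00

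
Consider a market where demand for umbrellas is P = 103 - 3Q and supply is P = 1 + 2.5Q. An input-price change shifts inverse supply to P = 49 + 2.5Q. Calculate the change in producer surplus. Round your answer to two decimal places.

-309.42

Initial equilibrium: Q_0 = 18.5455, P_0 = 47.3636; CS_0 = (1/2)(18.5455)(55.6364) = 515.9008, PS_0 = (1/2)(18.5455)(46.3636) = 429.9174.
New equilibrium: 103 - 3Q = 49 + 2.5Q gives Q_1 = 9.8182, P_1 = 73.5455; CS_1 = 144.595, PS_1 = 120.4959.
Change in producer surplus = 120.4959 - 429.9174 = -309.4215.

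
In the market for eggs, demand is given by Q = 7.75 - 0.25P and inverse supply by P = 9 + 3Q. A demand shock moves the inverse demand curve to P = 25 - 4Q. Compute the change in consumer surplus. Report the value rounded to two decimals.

Rewriting demand in inverse form: P = 31 - 4Q.
Initial equilibrium: Q_0 = 3.1429, P_0 = 18.4286; CS_0 = (1/2)(3.1429)(12.5714) = 19.7551, PS_0 = (1/2)(3.1429)(9.4286) = 14.8163.
New equilibrium: 25 - 4Q = 9 + 3Q gives Q_1 = 2.2857, P_1 = 15.8571; CS_1 = 10.449, PS_1 = 7.8367.
Change in consumer surplus = 10.449 - 19.7551 = -9.3061.

-9.31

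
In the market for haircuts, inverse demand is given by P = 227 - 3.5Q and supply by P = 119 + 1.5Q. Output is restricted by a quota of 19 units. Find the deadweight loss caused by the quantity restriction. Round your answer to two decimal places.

Without the quota, 227 - 3.5Q = 119 + 1.5Q gives Q* = 21.6.
At Q = 19 the demand price is 227 - 3.5(19) = 160.5 and the supply price is 119 + 1.5(19) = 147.5.
DWL = (1/2)(gap between curves at 19) x (Q* - 19) = (1/2)(13)(2.6) = 16.9.

16.90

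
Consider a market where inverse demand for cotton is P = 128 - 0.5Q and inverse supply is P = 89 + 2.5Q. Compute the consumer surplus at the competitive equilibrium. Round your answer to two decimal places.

42.25

Setting demand equal to supply, 39 = 3Q, so Q* = 13 and P* = 121.5.
The demand choke price is 128, so CS = (1/2)(Q*)(128 - P*) = (1/2)(13)(6.5) = 42.25.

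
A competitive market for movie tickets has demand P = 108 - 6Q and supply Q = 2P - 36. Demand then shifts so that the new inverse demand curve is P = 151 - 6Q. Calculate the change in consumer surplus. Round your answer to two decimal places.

Rewriting supply in inverse form: P = 18 + 0.5Q.
Initial equilibrium: Q_0 = 13.8462, P_0 = 24.9231; CS_0 = (1/2)(13.8462)(83.0769) = 575.1479, PS_0 = (1/2)(13.8462)(6.9231) = 47.929.
New equilibrium: 151 - 6Q = 18 + 0.5Q gives Q_1 = 20.4615, P_1 = 28.2308; CS_1 = 1256.0237, PS_1 = 104.6686.
Change in consumer surplus = 1256.0237 - 575.1479 = 680.8757.

680.88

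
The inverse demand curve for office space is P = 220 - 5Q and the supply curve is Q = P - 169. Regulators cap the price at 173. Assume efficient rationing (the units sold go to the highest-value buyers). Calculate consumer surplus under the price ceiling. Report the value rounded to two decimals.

148.00

Rewriting supply in inverse form: P = 169 + Q.
Without the control, 220 - 5Q = 169 + Q so Q* = 8.5 and P* = 177.5.
At the ceiling price 173, quantity supplied is (173 - 169)/1 = 4; supply is the short side, so Q = 4 trades at P = 173.
The demand price at Q = 4 is 200. CS is the trapezoid between demand and 173 over [0, 4]: (1/2)[(220 - 173) + (200 - 173)](4) = 148.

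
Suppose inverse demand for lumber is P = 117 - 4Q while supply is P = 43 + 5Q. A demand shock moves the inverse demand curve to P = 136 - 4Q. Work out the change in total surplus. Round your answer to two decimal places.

Initial equilibrium: Q_0 = 8.2222, P_0 = 84.1111; CS_0 = (1/2)(8.2222)(32.8889) = 135.2099, PS_0 = (1/2)(8.2222)(41.1111) = 169.0123.
New equilibrium: 136 - 4Q = 43 + 5Q gives Q_1 = 10.3333, P_1 = 94.6667; CS_1 = 213.5556, PS_1 = 266.9444.
Change in total surplus = (213.5556 + 266.9444) - (135.2099 + 169.0123) = 176.2778.

176.28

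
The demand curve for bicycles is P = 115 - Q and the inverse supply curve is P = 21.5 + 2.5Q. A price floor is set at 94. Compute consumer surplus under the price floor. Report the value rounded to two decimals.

220.50

Free-market equilibrium: 115 - Q = 21.5 + 2.5Q gives Q* = 26.7143, P* = 88.2857.
At the floor price 94, quantity demanded is (115 - 94)/1 = 21; demand is the short side, so Q = 21 trades at P = 94.
CS is the triangle under demand above 94: (1/2)(21)(115 - 94) = 220.5.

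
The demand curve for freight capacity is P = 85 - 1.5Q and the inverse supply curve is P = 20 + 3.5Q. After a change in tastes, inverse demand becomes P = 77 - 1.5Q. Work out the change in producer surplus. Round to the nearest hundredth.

-68.32

Initial equilibrium: Q_0 = 13, P_0 = 65.5; CS_0 = (1/2)(13)(19.5) = 126.75, PS_0 = (1/2)(13)(45.5) = 295.75.
New equilibrium: 77 - 1.5Q = 20 + 3.5Q gives Q_1 = 11.4, P_1 = 59.9; CS_1 = 97.47, PS_1 = 227.43.
Change in producer surplus = 227.43 - 295.75 = -68.32.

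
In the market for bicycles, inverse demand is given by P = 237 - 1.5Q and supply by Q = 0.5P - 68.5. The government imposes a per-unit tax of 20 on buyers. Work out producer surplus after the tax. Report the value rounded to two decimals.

522.45

Rewriting supply in inverse form: P = 137 + 2Q.
Without the tax, 237 - 1.5Q = 137 + 2Q so Q* = 28.5714 and P* = 194.1429.
With the tax, buyers' net willingness to pay falls by 20: (237 - 20) - 1.5Q = 137 + 2Q, so Q_t = 22.8571. Buyers pay P_b = 202.7143; sellers receive P_s = P_b - 20 = 182.7143.
PS = (1/2)(Q_t)(P_s - 137) = (1/2)(22.8571)(45.7143) = 522.449.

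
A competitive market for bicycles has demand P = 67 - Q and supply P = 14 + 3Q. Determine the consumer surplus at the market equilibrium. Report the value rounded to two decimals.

Setting demand equal to supply, 53 = 4Q, so Q* = 13.25 and P* = 53.75.
CS is the area between the demand curve and P* from 0 to Q*: (1/2)(13.25)(13.25) = 87.7812.

87.78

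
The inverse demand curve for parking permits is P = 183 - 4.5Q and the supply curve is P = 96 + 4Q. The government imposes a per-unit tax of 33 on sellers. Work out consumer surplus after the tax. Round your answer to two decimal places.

90.81

Without the tax, 183 - 4.5Q = 96 + 4Q so Q* = 10.2353 and P* = 136.9412.
A tax on sellers shifts supply up by 33: 183 - 4.5Q = 96 + 4Q + 33, so Q_t = 6.3529. Buyers pay P_b = 154.4118; sellers receive P_s = P_b - 33 = 121.4118.
Consumer surplus is the triangle under demand above P_b: (1/2)(6.3529)(183 - 154.4118) = 90.8097.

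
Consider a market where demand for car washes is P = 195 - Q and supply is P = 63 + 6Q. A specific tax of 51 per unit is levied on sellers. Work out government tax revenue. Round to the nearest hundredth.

Pre-tax equilibrium: 195 - Q = 63 + 6Q gives Q* = 18.8571, P* = 176.1429.
With the tax, sellers need 51 more per unit: 195 - Q = 63 + 6Q + 51, so Q_t = 11.5714. Buyers pay P_b = 183.4286; sellers receive P_s = P_b - 51 = 132.4286.
Tax revenue = t x Q_t = 51 x 11.5714 = 590.1429.

590.14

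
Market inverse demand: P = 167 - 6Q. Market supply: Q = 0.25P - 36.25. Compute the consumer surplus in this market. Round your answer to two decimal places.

14.52

Rewriting supply in inverse form: P = 145 + 4Q.
Set 167 - 6Q = 145 + 4Q, which gives 22 = 10Q, so Q* = 2.2 and P* = 167 - 6(2.2) = 153.8.
Consumer surplus is the triangle under demand above P*: (1/2)(2.2)(167 - 153.8) = (1/2)(2.2)(13.2) = 14.52.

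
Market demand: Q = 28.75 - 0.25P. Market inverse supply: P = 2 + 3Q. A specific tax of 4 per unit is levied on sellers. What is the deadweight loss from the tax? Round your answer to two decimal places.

Rewriting demand in inverse form: P = 115 - 4Q.
Without the tax, 115 - 4Q = 2 + 3Q so Q* = 16.1429 and P* = 50.4286.
With the tax, sellers need 4 more per unit: 115 - 4Q = 2 + 3Q + 4, so Q_t = 15.5714. Buyers pay P_b = 52.7143; sellers receive P_s = P_b - 4 = 48.7143.
Deadweight loss is the triangle between the curves from Q_t to Q*: (1/2)(16.1429 - 15.5714)(4) = 1.1429.

1.14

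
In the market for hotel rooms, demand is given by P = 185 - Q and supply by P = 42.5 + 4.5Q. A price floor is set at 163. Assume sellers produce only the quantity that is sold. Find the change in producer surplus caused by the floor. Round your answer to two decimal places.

Without the control, 185 - Q = 42.5 + 4.5Q so Q* = 25.9091 and P* = 159.0909.
At P = 163, buyers demand (185 - 163)/1 = 22 while sellers would supply more, so the quantity traded is 22 at price 163.
PS goes from (1/2)(25.9091)(116.5909) = 1510.3822 to 1562 (computed as (163 - 42.5)(22) - (1/2)(4.5)(22)^2), a change of 51.6178.

51.62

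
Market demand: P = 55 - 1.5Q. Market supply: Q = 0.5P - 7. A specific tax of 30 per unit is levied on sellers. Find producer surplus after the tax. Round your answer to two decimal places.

9.88

Rewriting supply in inverse form: P = 14 + 2Q.
Without the tax, 55 - 1.5Q = 14 + 2Q so Q* = 11.7143 and P* = 37.4286.
With the tax, sellers need 30 more per unit: 55 - 1.5Q = 14 + 2Q + 30, so Q_t = 3.1429. Buyers pay P_b = 50.2857; sellers receive P_s = P_b - 30 = 20.2857.
Producer surplus is the triangle above supply below P_s: (1/2)(3.1429)(20.2857 - 14) = 9.8776.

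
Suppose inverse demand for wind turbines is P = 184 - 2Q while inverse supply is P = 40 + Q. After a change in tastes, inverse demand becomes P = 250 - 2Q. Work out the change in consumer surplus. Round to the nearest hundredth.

2596.00

Initial equilibrium: Q_0 = 48, P_0 = 88; CS_0 = (1/2)(48)(96) = 2304, PS_0 = (1/2)(48)(48) = 1152.
New equilibrium: 250 - 2Q = 40 + Q gives Q_1 = 70, P_1 = 110; CS_1 = 4900, PS_1 = 2450.
Change in consumer surplus = 4900 - 2304 = 2596.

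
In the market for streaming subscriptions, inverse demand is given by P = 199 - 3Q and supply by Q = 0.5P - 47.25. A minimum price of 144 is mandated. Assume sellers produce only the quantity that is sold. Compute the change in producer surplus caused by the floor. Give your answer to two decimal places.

134.58

Rewriting supply in inverse form: P = 94.5 + 2Q.
Without the control, 199 - 3Q = 94.5 + 2Q so Q* = 20.9 and P* = 136.3.
At the floor price 144, quantity demanded is (199 - 144)/3 = 18.3333; demand is the short side, so Q = 18.3333 trades at P = 144.
PS goes from (1/2)(20.9)(41.8) = 436.81 to 571.3889 (computed as (144 - 94.5)(18.3333) - (1/2)(2)(18.3333)^2), a change of 134.5789.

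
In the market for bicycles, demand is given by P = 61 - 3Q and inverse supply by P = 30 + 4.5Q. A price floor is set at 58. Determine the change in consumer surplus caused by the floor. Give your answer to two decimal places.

Without the control, 61 - 3Q = 30 + 4.5Q so Q* = 4.1333 and P* = 48.6.
At the floor price 58, quantity demanded is (61 - 58)/3 = 1; demand is the short side, so Q = 1 trades at P = 58.
CS goes from (1/2)(4.1333)(12.4) = 25.6267 to 1.5 (computed as (61 - 58)(1) - (1/2)(3)(1)^2), a change of -24.1267.

-24.13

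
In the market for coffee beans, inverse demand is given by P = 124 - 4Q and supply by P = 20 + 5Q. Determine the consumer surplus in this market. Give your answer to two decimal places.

267.06

Equilibrium: 124 - 4Q = 20 + 5Q, so Q* = 11.5556 and P* = 77.7778.
The demand choke price is 124, so CS = (1/2)(Q*)(124 - P*) = (1/2)(11.5556)(46.2222) = 267.0617.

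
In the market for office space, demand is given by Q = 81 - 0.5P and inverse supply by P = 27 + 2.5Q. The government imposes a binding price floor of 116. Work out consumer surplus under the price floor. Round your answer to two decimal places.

529.00

Rewriting demand in inverse form: P = 162 - 2Q.
Without the control, 162 - 2Q = 27 + 2.5Q so Q* = 30 and P* = 102.
At P = 116, buyers demand (162 - 116)/2 = 23 while sellers would supply more, so the quantity traded is 23 at price 116.
CS is the triangle under demand above 116: (1/2)(23)(162 - 116) = 529.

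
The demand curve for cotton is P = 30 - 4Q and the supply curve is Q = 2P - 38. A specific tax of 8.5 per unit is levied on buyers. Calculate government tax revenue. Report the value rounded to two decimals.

Rewriting supply in inverse form: P = 19 + 0.5Q.
Pre-tax equilibrium: 30 - 4Q = 19 + 0.5Q gives Q* = 2.4444, P* = 20.2222.
With the tax, buyers' net willingness to pay falls by 8.5: (30 - 8.5) - 4Q = 19 + 0.5Q, so Q_t = 0.5556. Buyers pay P_b = 27.7778; sellers receive P_s = P_b - 8.5 = 19.2778.
Revenue is the tax times quantity traded: 8.5 x 0.5556 = 4.7222.

4.72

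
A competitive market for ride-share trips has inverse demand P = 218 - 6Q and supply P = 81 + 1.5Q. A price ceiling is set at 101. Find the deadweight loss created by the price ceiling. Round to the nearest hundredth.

91.27

Free-market equilibrium: 218 - 6Q = 81 + 1.5Q gives Q* = 18.2667, P* = 108.4.
At P = 101, sellers supply (101 - 81)/1.5 = 13.3333 while buyers want more, so the quantity traded is 13.3333 at price 101.
At Q = 13.3333 the demand price is 138 and the supply price is 101. Deadweight loss is the triangle between the curves from 13.3333 to 18.2667: (1/2)(138 - 101)(18.2667 - 13.3333) = 91.2667.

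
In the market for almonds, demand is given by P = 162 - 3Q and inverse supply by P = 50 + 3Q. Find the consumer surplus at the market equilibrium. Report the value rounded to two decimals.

522.67

Set 162 - 3Q = 50 + 3Q, which gives 112 = 6Q, so Q* = 18.6667 and P* = 162 - 3(18.6667) = 106.
The demand choke price is 162, so CS = (1/2)(Q*)(162 - P*) = (1/2)(18.6667)(56) = 522.6667.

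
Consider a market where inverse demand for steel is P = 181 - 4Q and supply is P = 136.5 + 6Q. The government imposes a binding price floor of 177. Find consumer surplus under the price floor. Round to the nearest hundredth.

2.00

Without the control, 181 - 4Q = 136.5 + 6Q so Q* = 4.45 and P* = 163.2.
At P = 177, buyers demand (181 - 177)/4 = 1 while sellers would supply more, so the quantity traded is 1 at price 177.
CS is the triangle under demand above 177: (1/2)(1)(181 - 177) = 2.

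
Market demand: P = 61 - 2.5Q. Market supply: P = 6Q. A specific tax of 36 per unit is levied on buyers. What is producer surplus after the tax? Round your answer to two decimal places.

25.95

Pre-tax equilibrium: 61 - 2.5Q = 6Q gives Q* = 7.1765, P* = 43.0588.
With the tax, buyers' net willingness to pay falls by 36: (61 - 36) - 2.5Q = 6Q, so Q_t = 2.9412. Buyers pay P_b = 53.6471; sellers receive P_s = P_b - 36 = 17.6471.
Producer surplus is the triangle above supply below P_s: (1/2)(2.9412)(17.6471 - 0) = 25.9516.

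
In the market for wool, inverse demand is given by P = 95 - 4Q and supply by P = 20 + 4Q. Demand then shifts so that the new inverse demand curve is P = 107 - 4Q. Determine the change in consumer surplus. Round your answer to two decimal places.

60.75

Initial equilibrium: Q_0 = 9.375, P_0 = 57.5; CS_0 = (1/2)(9.375)(37.5) = 175.7812, PS_0 = (1/2)(9.375)(37.5) = 175.7812.
New equilibrium: 107 - 4Q = 20 + 4Q gives Q_1 = 10.875, P_1 = 63.5; CS_1 = 236.5312, PS_1 = 236.5312.
Change in consumer surplus = 236.5312 - 175.7812 = 60.75.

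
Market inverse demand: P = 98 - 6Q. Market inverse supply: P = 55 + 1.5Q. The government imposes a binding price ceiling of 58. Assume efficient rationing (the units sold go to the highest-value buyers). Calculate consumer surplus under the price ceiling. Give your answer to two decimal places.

68.00

Free-market equilibrium: 98 - 6Q = 55 + 1.5Q gives Q* = 5.7333, P* = 63.6.
At P = 58, sellers supply (58 - 55)/1.5 = 2 while buyers want more, so the quantity traded is 2 at price 58.
The demand price at Q = 2 is 86. CS is the trapezoid between demand and 58 over [0, 2]: (1/2)[(98 - 58) + (86 - 58)](2) = 68.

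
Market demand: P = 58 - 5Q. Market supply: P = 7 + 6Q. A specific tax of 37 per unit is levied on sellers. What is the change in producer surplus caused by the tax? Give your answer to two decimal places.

Without the tax, 58 - 5Q = 7 + 6Q so Q* = 4.6364 and P* = 34.8182.
A tax on sellers shifts supply up by 37: 58 - 5Q = 7 + 6Q + 37, so Q_t = 1.2727. Buyers pay P_b = 51.6364; sellers receive P_s = P_b - 37 = 14.6364.
PS falls from (1/2)(4.6364)(27.8182) = 64.4876 to (1/2)(1.2727)(7.6364) = 4.8595, a change of -59.6281.

-59.63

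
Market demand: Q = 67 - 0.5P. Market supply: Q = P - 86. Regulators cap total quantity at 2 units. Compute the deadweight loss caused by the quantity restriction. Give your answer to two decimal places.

Rewriting demand in inverse form: P = 134 - 2Q.
Rewriting supply in inverse form: P = 86 + Q.
Without the quota, 134 - 2Q = 86 + Q gives Q* = 16.
At Q = 2 the demand price is 134 - 2(2) = 130 and the supply price is 86 + (2) = 88.
DWL = (1/2)(gap between curves at 2) x (Q* - 2) = (1/2)(42)(14) = 294.

294.00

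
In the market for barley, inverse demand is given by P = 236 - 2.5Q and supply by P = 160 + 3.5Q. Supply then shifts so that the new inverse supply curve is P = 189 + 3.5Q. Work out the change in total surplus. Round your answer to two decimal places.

Initial equilibrium: Q_0 = 12.6667, P_0 = 204.3333; CS_0 = (1/2)(12.6667)(31.6667) = 200.5556, PS_0 = (1/2)(12.6667)(44.3333) = 280.7778.
New equilibrium: 236 - 2.5Q = 189 + 3.5Q gives Q_1 = 7.8333, P_1 = 216.4167; CS_1 = 76.7014, PS_1 = 107.3819.
Change in total surplus = (76.7014 + 107.3819) - (200.5556 + 280.7778) = -297.25.

-297.25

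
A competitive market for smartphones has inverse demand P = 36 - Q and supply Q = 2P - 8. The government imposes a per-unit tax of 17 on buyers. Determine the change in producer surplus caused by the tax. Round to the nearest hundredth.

-88.78

Rewriting supply in inverse form: P = 4 + 0.5Q.
Without the tax, 36 - Q = 4 + 0.5Q so Q* = 21.3333 and P* = 14.6667.
With the tax, buyers' net willingness to pay falls by 17: (36 - 17) - Q = 4 + 0.5Q, so Q_t = 10. Buyers pay P_b = 26; sellers receive P_s = P_b - 17 = 9.
PS falls from (1/2)(21.3333)(10.6667) = 113.7778 to (1/2)(10)(5) = 25, a change of -88.7778.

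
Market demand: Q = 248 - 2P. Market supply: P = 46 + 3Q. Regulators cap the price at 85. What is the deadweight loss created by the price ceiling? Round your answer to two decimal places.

Rewriting demand in inverse form: P = 124 - 0.5Q.
Without the control, 124 - 0.5Q = 46 + 3Q so Q* = 22.2857 and P* = 112.8571.
At P = 85, sellers supply (85 - 46)/3 = 13 while buyers want more, so the quantity traded is 13 at price 85.
The lost-trades triangle has base Q* - 13 = 9.2857 and height equal to the gap between the curves at Q = 13, which is 117.5 - 85 = 32.5. DWL = (1/2)(9.2857)(32.5) = 150.8929.

150.89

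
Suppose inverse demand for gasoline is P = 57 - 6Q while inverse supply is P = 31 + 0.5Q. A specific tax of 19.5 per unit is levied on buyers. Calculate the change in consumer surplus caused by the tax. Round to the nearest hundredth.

Without the tax, 57 - 6Q = 31 + 0.5Q so Q* = 4 and P* = 33.
A tax on buyers shifts demand down by 19.5: (57 - 19.5) - 6Q = 31 + 0.5Q, so Q_t = 1. Buyers pay P_b = 51; sellers receive P_s = P_b - 19.5 = 31.5.
Consumers lose the trapezoid between P* and P_b out to Q_t plus the triangle from Q_t to Q*: change in CS = 3 - 48 = -45.

-45.00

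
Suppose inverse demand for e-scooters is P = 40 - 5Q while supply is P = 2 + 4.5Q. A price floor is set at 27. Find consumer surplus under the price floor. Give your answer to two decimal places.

16.90

Without the control, 40 - 5Q = 2 + 4.5Q so Q* = 4 and P* = 20.
At the floor price 27, quantity demanded is (40 - 27)/5 = 2.6; demand is the short side, so Q = 2.6 trades at P = 27.
CS is the triangle under demand above 27: (1/2)(2.6)(40 - 27) = 16.9.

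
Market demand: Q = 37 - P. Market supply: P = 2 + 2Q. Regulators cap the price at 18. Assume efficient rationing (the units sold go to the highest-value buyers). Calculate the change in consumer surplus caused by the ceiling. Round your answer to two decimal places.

51.94

Rewriting demand in inverse form: P = 37 - Q.
Free-market equilibrium: 37 - Q = 2 + 2Q gives Q* = 11.6667, P* = 25.3333.
At P = 18, sellers supply (18 - 2)/2 = 8 while buyers want more, so the quantity traded is 8 at price 18.
CS goes from (1/2)(11.6667)(11.6667) = 68.0556 to 120 (computed as (37 - 18)(8) - (1/2)(1)(8)^2), a change of 51.9444.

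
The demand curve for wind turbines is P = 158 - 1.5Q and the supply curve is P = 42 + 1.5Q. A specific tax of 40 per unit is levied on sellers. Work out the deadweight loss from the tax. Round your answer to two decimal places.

Without the tax, 158 - 1.5Q = 42 + 1.5Q so Q* = 38.6667 and P* = 100.
With the tax, sellers need 40 more per unit: 158 - 1.5Q = 42 + 1.5Q + 40, so Q_t = 25.3333. Buyers pay P_b = 120; sellers receive P_s = P_b - 40 = 80.
The welfare triangle lost has base Q* - Q_t = 13.3333 and height t = 40, so DWL = (1/2)(13.3333)(40) = 266.6667.

266.67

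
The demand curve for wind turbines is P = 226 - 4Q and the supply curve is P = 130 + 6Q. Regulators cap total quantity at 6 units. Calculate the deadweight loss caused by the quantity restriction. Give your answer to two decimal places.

64.80

Without the quota, 226 - 4Q = 130 + 6Q gives Q* = 9.6.
At Q = 6 the demand price is 226 - 4(6) = 202 and the supply price is 130 + 6(6) = 166.
Deadweight loss is the triangle between the curves from 6 to 9.6: (1/2)(202 - 166)(9.6 - 6) = 64.8.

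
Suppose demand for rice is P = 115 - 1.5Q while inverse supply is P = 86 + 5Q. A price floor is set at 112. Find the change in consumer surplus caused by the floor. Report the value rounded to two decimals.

-11.93

Free-market equilibrium: 115 - 1.5Q = 86 + 5Q gives Q* = 4.4615, P* = 108.3077.
At the floor price 112, quantity demanded is (115 - 112)/1.5 = 2; demand is the short side, so Q = 2 trades at P = 112.
CS goes from (1/2)(4.4615)(6.6923) = 14.929 to 3 (computed as (115 - 112)(2) - (1/2)(1.5)(2)^2), a change of -11.929.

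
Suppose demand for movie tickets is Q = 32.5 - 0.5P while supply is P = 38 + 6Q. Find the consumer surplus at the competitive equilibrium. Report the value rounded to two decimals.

11.39

Rewriting demand in inverse form: P = 65 - 2Q.
Equilibrium: 65 - 2Q = 38 + 6Q, so Q* = 3.375 and P* = 58.25.
Consumer surplus is the triangle under demand above P*: (1/2)(3.375)(65 - 58.25) = (1/2)(3.375)(6.75) = 11.3906.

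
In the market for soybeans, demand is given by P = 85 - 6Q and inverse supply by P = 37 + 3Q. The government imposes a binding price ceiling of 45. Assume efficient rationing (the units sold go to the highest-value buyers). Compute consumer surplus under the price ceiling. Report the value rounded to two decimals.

85.33

Free-market equilibrium: 85 - 6Q = 37 + 3Q gives Q* = 5.3333, P* = 53.
At the ceiling price 45, quantity supplied is (45 - 37)/3 = 2.6667; supply is the short side, so Q = 2.6667 trades at P = 45.
The demand price at Q = 2.6667 is 69. CS is the trapezoid between demand and 45 over [0, 2.6667]: (1/2)[(85 - 45) + (69 - 45)](2.6667) = 85.3333.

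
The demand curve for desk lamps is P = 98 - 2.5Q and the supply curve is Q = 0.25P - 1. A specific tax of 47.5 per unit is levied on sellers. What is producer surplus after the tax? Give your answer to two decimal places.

102.36

Rewriting supply in inverse form: P = 4 + 4Q.
Pre-tax equilibrium: 98 - 2.5Q = 4 + 4Q gives Q* = 14.4615, P* = 61.8462.
With the tax, sellers need 47.5 more per unit: 98 - 2.5Q = 4 + 4Q + 47.5, so Q_t = 7.1538. Buyers pay P_b = 80.1154; sellers receive P_s = P_b - 47.5 = 32.6154.
PS = (1/2)(Q_t)(P_s - 4) = (1/2)(7.1538)(28.6154) = 102.355.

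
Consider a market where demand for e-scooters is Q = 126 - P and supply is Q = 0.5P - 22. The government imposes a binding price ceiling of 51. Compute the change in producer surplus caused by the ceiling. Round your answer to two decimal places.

Rewriting demand in inverse form: P = 126 - Q.
Rewriting supply in inverse form: P = 44 + 2Q.
Without the control, 126 - Q = 44 + 2Q so Q* = 27.3333 and P* = 98.6667.
At P = 51, sellers supply (51 - 44)/2 = 3.5 while buyers want more, so the quantity traded is 3.5 at price 51.
PS goes from (1/2)(27.3333)(54.6667) = 747.1111 to 12.25 (computed as (51 - 44)(3.5) - (1/2)(2)(3.5)^2), a change of -734.8611.

-734.86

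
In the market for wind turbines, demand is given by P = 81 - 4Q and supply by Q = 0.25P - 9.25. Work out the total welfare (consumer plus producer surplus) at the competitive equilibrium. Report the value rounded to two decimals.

121.00

Rewriting supply in inverse form: P = 37 + 4Q.
Equilibrium: 81 - 4Q = 37 + 4Q, so Q* = 5.5 and P* = 59.
CS = (1/2)(5.5)(22) = 60.5 and PS = (1/2)(5.5)(22) = 60.5, so total surplus = 121.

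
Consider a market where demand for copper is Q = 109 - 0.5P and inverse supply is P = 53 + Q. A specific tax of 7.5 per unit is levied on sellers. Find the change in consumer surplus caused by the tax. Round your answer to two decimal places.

Rewriting demand in inverse form: P = 218 - 2Q.
Without the tax, 218 - 2Q = 53 + Q so Q* = 55 and P* = 108.
A tax on sellers shifts supply up by 7.5: 218 - 2Q = 53 + Q + 7.5, so Q_t = 52.5. Buyers pay P_b = 113; sellers receive P_s = P_b - 7.5 = 105.5.
CS falls from (1/2)(55)(110) = 3025 to (1/2)(52.5)(105) = 2756.25, a change of -268.75.

-268.75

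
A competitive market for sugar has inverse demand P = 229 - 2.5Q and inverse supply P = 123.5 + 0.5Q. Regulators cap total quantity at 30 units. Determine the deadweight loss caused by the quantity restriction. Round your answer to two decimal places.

Unrestricted equilibrium: Q* = (229 - 123.5)/(2.5 + 0.5) = 35.1667.
At Q = 30 the demand price is 229 - 2.5(30) = 154 and the supply price is 123.5 + 0.5(30) = 138.5.
Deadweight loss is the triangle between the curves from 30 to 35.1667: (1/2)(154 - 138.5)(35.1667 - 30) = 40.0417.

40.04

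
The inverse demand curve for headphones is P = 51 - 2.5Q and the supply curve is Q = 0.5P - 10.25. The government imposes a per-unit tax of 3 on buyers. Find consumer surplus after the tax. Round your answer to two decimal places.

46.68

Rewriting supply in inverse form: P = 20.5 + 2Q.
Pre-tax equilibrium: 51 - 2.5Q = 20.5 + 2Q gives Q* = 6.7778, P* = 34.0556.
With the tax, buyers' net willingness to pay falls by 3: (51 - 3) - 2.5Q = 20.5 + 2Q, so Q_t = 6.1111. Buyers pay P_b = 35.7222; sellers receive P_s = P_b - 3 = 32.7222.
Consumer surplus is the triangle under demand above P_b: (1/2)(6.1111)(51 - 35.7222) = 46.6821.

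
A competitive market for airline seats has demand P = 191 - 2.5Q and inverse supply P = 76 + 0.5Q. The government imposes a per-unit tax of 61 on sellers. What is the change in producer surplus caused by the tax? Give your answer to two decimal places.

Without the tax, 191 - 2.5Q = 76 + 0.5Q so Q* = 38.3333 and P* = 95.1667.
With the tax, sellers need 61 more per unit: 191 - 2.5Q = 76 + 0.5Q + 61, so Q_t = 18. Buyers pay P_b = 146; sellers receive P_s = P_b - 61 = 85.
Producers lose the trapezoid between P_s and P* out to Q_t plus the triangle from Q_t to Q*: change in PS = 81 - 367.3611 = -286.3611.

-286.36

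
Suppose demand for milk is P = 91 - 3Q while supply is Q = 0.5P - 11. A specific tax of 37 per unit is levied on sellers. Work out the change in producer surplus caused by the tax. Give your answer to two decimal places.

Rewriting supply in inverse form: P = 22 + 2Q.
Pre-tax equilibrium: 91 - 3Q = 22 + 2Q gives Q* = 13.8, P* = 49.6.
A tax on sellers shifts supply up by 37: 91 - 3Q = 22 + 2Q + 37, so Q_t = 6.4. Buyers pay P_b = 71.8; sellers receive P_s = P_b - 37 = 34.8.
Producers lose the trapezoid between P_s and P* out to Q_t plus the triangle from Q_t to Q*: change in PS = 40.96 - 190.44 = -149.48.

-149.48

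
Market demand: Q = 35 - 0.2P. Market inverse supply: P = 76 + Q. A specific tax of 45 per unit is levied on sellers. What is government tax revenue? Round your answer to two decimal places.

Rewriting demand in inverse form: P = 175 - 5Q.
Without the tax, 175 - 5Q = 76 + Q so Q* = 16.5 and P* = 92.5.
A tax on sellers shifts supply up by 45: 175 - 5Q = 76 + Q + 45, so Q_t = 9. Buyers pay P_b = 130; sellers receive P_s = P_b - 45 = 85.
Revenue is the tax times quantity traded: 45 x 9 = 405.

405.00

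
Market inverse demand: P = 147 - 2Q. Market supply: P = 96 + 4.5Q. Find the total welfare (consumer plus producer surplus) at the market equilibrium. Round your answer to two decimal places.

Set 147 - 2Q = 96 + 4.5Q, which gives 51 = 6.5Q, so Q* = 7.8462 and P* = 147 - 2(7.8462) = 131.3077.
Total surplus is the full triangle between the curves from 0 to Q*: (1/2)(7.8462)(147 - 96) = 200.0769.

200.08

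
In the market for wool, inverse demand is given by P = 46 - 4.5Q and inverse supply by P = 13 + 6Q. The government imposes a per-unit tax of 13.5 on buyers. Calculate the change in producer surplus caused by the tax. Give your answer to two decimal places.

-19.29

Pre-tax equilibrium: 46 - 4.5Q = 13 + 6Q gives Q* = 3.1429, P* = 31.8571.
A tax on buyers shifts demand down by 13.5: (46 - 13.5) - 4.5Q = 13 + 6Q, so Q_t = 1.8571. Buyers pay P_b = 37.6429; sellers receive P_s = P_b - 13.5 = 24.1429.
Producers lose the trapezoid between P_s and P* out to Q_t plus the triangle from Q_t to Q*: change in PS = 10.3469 - 29.6327 = -19.2857.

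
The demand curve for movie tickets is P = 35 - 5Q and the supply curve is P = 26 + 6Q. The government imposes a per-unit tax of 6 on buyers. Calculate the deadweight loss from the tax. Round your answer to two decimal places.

1.64

Pre-tax equilibrium: 35 - 5Q = 26 + 6Q gives Q* = 0.8182, P* = 30.9091.
A tax on buyers shifts demand down by 6: (35 - 6) - 5Q = 26 + 6Q, so Q_t = 0.2727. Buyers pay P_b = 33.6364; sellers receive P_s = P_b - 6 = 27.6364.
The welfare triangle lost has base Q* - Q_t = 0.5455 and height t = 6, so DWL = (1/2)(0.5455)(6) = 1.6364.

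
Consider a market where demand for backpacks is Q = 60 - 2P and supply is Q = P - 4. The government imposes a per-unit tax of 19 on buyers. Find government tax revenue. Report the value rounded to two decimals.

88.67

Rewriting demand in inverse form: P = 30 - 0.5Q.
Rewriting supply in inverse form: P = 4 + Q.
Without the tax, 30 - 0.5Q = 4 + Q so Q* = 17.3333 and P* = 21.3333.
A tax on buyers shifts demand down by 19: (30 - 19) - 0.5Q = 4 + Q, so Q_t = 4.6667. Buyers pay P_b = 27.6667; sellers receive P_s = P_b - 19 = 8.6667.
Tax revenue = t x Q_t = 19 x 4.6667 = 88.6667.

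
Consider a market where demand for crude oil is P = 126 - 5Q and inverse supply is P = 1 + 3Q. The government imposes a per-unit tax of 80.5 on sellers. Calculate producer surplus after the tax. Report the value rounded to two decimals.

46.41

Without the tax, 126 - 5Q = 1 + 3Q so Q* = 15.625 and P* = 47.875.
With the tax, sellers need 80.5 more per unit: 126 - 5Q = 1 + 3Q + 80.5, so Q_t = 5.5625. Buyers pay P_b = 98.1875; sellers receive P_s = P_b - 80.5 = 17.6875.
Producer surplus is the triangle above supply below P_s: (1/2)(5.5625)(17.6875 - 1) = 46.4121.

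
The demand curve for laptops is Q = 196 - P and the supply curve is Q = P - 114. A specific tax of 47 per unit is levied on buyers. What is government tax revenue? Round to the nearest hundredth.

822.50

Rewriting demand in inverse form: P = 196 - Q.
Rewriting supply in inverse form: P = 114 + Q.
Without the tax, 196 - Q = 114 + Q so Q* = 41 and P* = 155.
With the tax, buyers' net willingness to pay falls by 47: (196 - 47) - Q = 114 + Q, so Q_t = 17.5. Buyers pay P_b = 178.5; sellers receive P_s = P_b - 47 = 131.5.
Revenue is the tax times quantity traded: 47 x 17.5 = 822.5.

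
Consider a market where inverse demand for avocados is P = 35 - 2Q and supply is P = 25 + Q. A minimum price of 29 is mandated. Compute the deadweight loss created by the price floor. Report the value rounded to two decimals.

0.17

Free-market equilibrium: 35 - 2Q = 25 + Q gives Q* = 3.3333, P* = 28.3333.
At the floor price 29, quantity demanded is (35 - 29)/2 = 3; demand is the short side, so Q = 3 trades at P = 29.
The lost-trades triangle has base Q* - 3 = 0.3333 and height equal to the gap between the curves at Q = 3, which is 29 - 28 = 1. DWL = (1/2)(0.3333)(1) = 0.1667.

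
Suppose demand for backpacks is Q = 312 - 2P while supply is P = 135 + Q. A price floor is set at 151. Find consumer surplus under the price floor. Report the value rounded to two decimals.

Rewriting demand in inverse form: P = 156 - 0.5Q.
Free-market equilibrium: 156 - 0.5Q = 135 + Q gives Q* = 14, P* = 149.
At P = 151, buyers demand (156 - 151)/0.5 = 10 while sellers would supply more, so the quantity traded is 10 at price 151.
CS is the triangle under demand above 151: (1/2)(10)(156 - 151) = 25.

25.00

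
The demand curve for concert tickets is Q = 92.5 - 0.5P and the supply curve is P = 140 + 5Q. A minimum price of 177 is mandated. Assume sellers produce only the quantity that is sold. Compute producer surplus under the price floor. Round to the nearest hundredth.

Rewriting demand in inverse form: P = 185 - 2Q.
Without the control, 185 - 2Q = 140 + 5Q so Q* = 6.4286 and P* = 172.1429.
At P = 177, buyers demand (185 - 177)/2 = 4 while sellers would supply more, so the quantity traded is 4 at price 177.
The supply price at Q = 4 is 160. PS is the trapezoid between 177 and supply over [0, 4]: (1/2)[(177 - 140) + (177 - 160)](4) = 108.

108.00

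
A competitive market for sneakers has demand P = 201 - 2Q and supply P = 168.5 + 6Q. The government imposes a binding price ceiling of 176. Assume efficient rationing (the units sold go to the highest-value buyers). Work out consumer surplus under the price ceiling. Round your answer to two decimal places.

29.69

Free-market equilibrium: 201 - 2Q = 168.5 + 6Q gives Q* = 4.0625, P* = 192.875.
At P = 176, sellers supply (176 - 168.5)/6 = 1.25 while buyers want more, so the quantity traded is 1.25 at price 176.
The demand price at Q = 1.25 is 198.5. CS is the trapezoid between demand and 176 over [0, 1.25]: (1/2)[(201 - 176) + (198.5 - 176)](1.25) = 29.6875.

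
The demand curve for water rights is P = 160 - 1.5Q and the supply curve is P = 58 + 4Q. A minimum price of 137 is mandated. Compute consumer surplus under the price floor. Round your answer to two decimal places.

Without the control, 160 - 1.5Q = 58 + 4Q so Q* = 18.5455 and P* = 132.1818.
At the floor price 137, quantity demanded is (160 - 137)/1.5 = 15.3333; demand is the short side, so Q = 15.3333 trades at P = 137.
CS is the triangle under demand above 137: (1/2)(15.3333)(160 - 137) = 176.3333.

176.33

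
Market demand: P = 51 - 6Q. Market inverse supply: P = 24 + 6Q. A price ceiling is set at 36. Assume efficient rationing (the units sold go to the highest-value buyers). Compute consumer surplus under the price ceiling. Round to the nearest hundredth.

Without the control, 51 - 6Q = 24 + 6Q so Q* = 2.25 and P* = 37.5.
At the ceiling price 36, quantity supplied is (36 - 24)/6 = 2; supply is the short side, so Q = 2 trades at P = 36.
The demand price at Q = 2 is 39. CS is the trapezoid between demand and 36 over [0, 2]: (1/2)[(51 - 36) + (39 - 36)](2) = 18.

18.00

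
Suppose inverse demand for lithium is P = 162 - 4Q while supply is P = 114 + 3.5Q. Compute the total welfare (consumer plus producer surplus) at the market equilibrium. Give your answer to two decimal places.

153.60

Set 162 - 4Q = 114 + 3.5Q, which gives 48 = 7.5Q, so Q* = 6.4 and P* = 162 - 4(6.4) = 136.4.
Total surplus is the full triangle between the curves from 0 to Q*: (1/2)(6.4)(162 - 114) = 153.6.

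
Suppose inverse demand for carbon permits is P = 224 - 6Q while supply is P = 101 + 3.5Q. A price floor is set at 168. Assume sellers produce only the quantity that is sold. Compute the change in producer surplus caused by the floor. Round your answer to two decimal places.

179.53

Without the control, 224 - 6Q = 101 + 3.5Q so Q* = 12.9474 and P* = 146.3158.
At P = 168, buyers demand (224 - 168)/6 = 9.3333 while sellers would supply more, so the quantity traded is 9.3333 at price 168.
PS goes from (1/2)(12.9474)(45.3158) = 293.3601 to 472.8889 (computed as (168 - 101)(9.3333) - (1/2)(3.5)(9.3333)^2), a change of 179.5288.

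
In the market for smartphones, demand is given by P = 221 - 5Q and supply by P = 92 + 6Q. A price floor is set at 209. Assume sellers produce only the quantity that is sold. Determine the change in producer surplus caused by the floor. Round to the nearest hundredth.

Free-market equilibrium: 221 - 5Q = 92 + 6Q gives Q* = 11.7273, P* = 162.3636.
At P = 209, buyers demand (221 - 209)/5 = 2.4 while sellers would supply more, so the quantity traded is 2.4 at price 209.
PS goes from (1/2)(11.7273)(70.3636) = 412.5868 to 263.52 (computed as (209 - 92)(2.4) - (1/2)(6)(2.4)^2), a change of -149.0668.

-149.07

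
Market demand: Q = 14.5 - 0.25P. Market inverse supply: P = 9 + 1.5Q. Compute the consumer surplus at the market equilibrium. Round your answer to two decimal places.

Rewriting demand in inverse form: P = 58 - 4Q.
Setting demand equal to supply, 49 = 5.5Q, so Q* = 8.9091 and P* = 22.3636.
Consumer surplus is the triangle under demand above P*: (1/2)(8.9091)(58 - 22.3636) = (1/2)(8.9091)(35.6364) = 158.7438.

158.74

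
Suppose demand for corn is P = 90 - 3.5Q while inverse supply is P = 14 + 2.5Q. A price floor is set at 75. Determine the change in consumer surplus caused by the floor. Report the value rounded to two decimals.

-248.63

Without the control, 90 - 3.5Q = 14 + 2.5Q so Q* = 12.6667 and P* = 45.6667.
At P = 75, buyers demand (90 - 75)/3.5 = 4.2857 while sellers would supply more, so the quantity traded is 4.2857 at price 75.
CS goes from (1/2)(12.6667)(44.3333) = 280.7778 to 32.1429 (computed as (90 - 75)(4.2857) - (1/2)(3.5)(4.2857)^2), a change of -248.6349.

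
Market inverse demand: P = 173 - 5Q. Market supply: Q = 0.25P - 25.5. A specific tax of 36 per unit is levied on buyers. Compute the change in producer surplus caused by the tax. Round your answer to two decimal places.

Rewriting supply in inverse form: P = 102 + 4Q.
Without the tax, 173 - 5Q = 102 + 4Q so Q* = 7.8889 and P* = 133.5556.
With the tax, buyers' net willingness to pay falls by 36: (173 - 36) - 5Q = 102 + 4Q, so Q_t = 3.8889. Buyers pay P_b = 153.5556; sellers receive P_s = P_b - 36 = 117.5556.
PS falls from (1/2)(7.8889)(31.5556) = 124.4691 to (1/2)(3.8889)(15.5556) = 30.2469, a change of -94.2222.

-94.22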